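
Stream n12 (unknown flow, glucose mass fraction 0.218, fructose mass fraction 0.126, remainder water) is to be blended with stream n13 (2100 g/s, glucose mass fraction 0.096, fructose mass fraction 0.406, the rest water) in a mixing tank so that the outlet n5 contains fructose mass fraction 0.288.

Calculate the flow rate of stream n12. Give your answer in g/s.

1530 g/s

Let n12 be the unknown flow. Total out = 2100 + n12.
fructose balance: 852.6 + 0.126·n12 = 0.288·(2100 + n12)
(0.126 − 0.288)·n12 = 0.288×2100 − 852.6 = -247.8
n12 = -247.8 / -0.162 = 1529.6 g/s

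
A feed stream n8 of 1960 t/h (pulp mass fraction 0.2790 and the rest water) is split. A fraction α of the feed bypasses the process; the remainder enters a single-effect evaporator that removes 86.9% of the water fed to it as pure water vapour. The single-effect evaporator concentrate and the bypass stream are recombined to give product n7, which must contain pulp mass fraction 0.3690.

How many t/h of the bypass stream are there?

All 1960×0.279 = 546.84 t/h of pulp reaches n7, so n7 = 546.84/0.369 = 1482 t/h and vapour = 478.05 t/h.
The evaporator receives (1−α)·1960 of feed at 0.721 water and removes 0.869 of that water:
0.869×0.721×(1−α)×1960 = 478.05
(1−α) = 478.05/1228 = 0.3893;  α = 0.6107.
Bypass flow = 0.6107×1960 = 1197 t/h.

1197 t/h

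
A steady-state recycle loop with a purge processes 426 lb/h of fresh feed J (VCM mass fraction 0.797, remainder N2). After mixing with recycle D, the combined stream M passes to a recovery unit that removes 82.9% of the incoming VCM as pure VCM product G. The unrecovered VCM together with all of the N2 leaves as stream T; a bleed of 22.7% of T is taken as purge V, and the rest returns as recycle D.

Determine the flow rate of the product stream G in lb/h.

324.3 lb/h

VCM in M: m_A = 426×0.797 + (1−0.227)·(1−0.829)·m_A, so m_A = 339.52/0.8678 = 391.24 lb/h.
Product G = 0.829×391.24 = 324.34 lb/h.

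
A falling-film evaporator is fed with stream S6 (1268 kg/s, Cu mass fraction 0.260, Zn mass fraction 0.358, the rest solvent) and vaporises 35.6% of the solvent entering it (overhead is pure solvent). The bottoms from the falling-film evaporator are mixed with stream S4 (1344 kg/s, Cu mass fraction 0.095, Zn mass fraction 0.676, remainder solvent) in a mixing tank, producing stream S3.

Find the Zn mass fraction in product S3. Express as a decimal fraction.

Vapour removed = 0.356×0.382×1268 = 172.44 kg/s; concentrate = 1095.6 kg/s.
Zn reaching the mixer = 453.94 (from concentrate) + 1344×0.676 = 1362.5 kg/s.
Product flow = 1095.6 + 1344 = 2439.6 kg/s; Zn fraction = 0.558.

0.558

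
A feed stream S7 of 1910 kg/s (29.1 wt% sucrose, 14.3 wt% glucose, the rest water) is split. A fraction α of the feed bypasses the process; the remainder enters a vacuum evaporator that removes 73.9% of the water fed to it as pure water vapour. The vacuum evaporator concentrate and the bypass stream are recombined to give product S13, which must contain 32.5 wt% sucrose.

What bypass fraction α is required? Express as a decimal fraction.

All 1910×0.291 = 555.81 kg/s of sucrose reaches S13, so S13 = 555.81/0.325 = 1710.2 kg/s and vapour = 199.82 kg/s.
The evaporator receives (1−α)·1910 of feed at 0.566 water and removes 0.739 of that water:
0.739×0.566×(1−α)×1910 = 199.82
(1−α) = 199.82/798.9 = 0.2501;  α = 0.7499.

0.750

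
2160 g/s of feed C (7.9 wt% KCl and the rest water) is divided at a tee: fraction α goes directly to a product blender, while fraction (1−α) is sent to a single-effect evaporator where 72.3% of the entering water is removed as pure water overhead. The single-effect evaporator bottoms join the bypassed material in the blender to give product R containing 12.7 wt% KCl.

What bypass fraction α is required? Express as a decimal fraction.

All 2160×0.079 = 170.64 g/s of KCl reaches R, so R = 170.64/0.127 = 1343.6 g/s and vapour = 816.38 g/s.
The evaporator receives (1−α)·2160 of feed at 0.921 water and removes 0.723 of that water:
0.723×0.921×(1−α)×2160 = 816.38
(1−α) = 816.38/1438.3 = 0.5676;  α = 0.4324.

0.432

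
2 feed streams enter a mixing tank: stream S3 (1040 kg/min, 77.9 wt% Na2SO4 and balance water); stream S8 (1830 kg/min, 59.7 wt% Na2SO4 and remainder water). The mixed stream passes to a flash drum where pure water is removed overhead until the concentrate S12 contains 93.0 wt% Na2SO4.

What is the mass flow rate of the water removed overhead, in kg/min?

Na2SO4 entering = 1040×0.779 + 1830×0.597 = 1902.7 kg/min.
All Na2SO4 reports to S12, so S12 = 1902.7/0.930 = 2045.9 kg/min.
Total feed = 2870 kg/min; overhead = 2870 − 2045.9 = 824.12 kg/min.

824.1 kg/min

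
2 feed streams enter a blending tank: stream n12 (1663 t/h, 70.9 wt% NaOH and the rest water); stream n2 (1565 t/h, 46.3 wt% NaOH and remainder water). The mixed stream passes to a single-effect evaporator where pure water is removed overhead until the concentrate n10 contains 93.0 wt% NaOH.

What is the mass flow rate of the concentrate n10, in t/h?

2047 t/h

NaOH entering = 1663×0.709 + 1565×0.463 = 1903.7 t/h.
All NaOH reports to n10, so n10 = 1903.7/0.930 = 2046.9 t/h.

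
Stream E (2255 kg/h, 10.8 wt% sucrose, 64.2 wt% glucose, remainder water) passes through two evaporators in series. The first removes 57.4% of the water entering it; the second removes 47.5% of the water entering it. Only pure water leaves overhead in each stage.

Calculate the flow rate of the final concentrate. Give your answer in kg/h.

1817 kg/h

water in feed = 2255×0.250 = 563.75 kg/h.
After stage 1: water left = (1−0.574)×563.75 = 240.16; stream total = 1931.4 kg/h.
After stage 2: water left = (1−0.475)×240.16 = 126.08; final concentrate = 1817.3 kg/h.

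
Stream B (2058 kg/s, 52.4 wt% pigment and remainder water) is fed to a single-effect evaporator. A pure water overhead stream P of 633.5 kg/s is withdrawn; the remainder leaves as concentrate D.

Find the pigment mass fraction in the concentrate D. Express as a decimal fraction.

pigment is not removed: 2058×0.524 = 1078.4 kg/s of pigment enters D.
Concentrate = 2058 − 633.5 = 1424.5 kg/s.
Mass fraction = 1078.4/1424.5 = 0.757.

0.757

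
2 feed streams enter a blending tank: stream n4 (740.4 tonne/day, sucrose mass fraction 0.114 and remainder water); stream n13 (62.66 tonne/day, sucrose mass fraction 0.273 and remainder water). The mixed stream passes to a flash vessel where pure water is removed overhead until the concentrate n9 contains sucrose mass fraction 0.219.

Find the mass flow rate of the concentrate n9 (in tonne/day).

463.5 tonne/day

sucrose entering = 740.4×0.114 + 62.66×0.273 = 101.51 tonne/day.
All sucrose reports to n9, so n9 = 101.51/0.219 = 463.52 tonne/day.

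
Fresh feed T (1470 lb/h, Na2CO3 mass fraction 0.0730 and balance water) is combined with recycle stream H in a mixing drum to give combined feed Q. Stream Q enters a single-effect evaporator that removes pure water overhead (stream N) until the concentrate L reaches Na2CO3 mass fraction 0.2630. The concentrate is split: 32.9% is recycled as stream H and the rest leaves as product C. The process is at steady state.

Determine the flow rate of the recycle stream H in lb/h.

200.1 lb/h

Overall Na2CO3 balance (none leaves overhead): Na2CO3 in fresh feed = Na2CO3 in product, i.e. 1470×0.073 = (1−0.329)·L·0.263.
L = 107.31/(0.263×0.671) = 608.08 lb/h.
Recycle H = 0.329×608.08 = 200.06 lb/h.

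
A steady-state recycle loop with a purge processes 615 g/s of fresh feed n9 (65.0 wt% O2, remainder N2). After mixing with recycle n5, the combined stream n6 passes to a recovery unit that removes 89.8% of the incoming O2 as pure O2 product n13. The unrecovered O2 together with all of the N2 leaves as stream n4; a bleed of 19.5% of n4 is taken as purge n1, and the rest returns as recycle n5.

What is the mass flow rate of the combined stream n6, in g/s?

1539 g/s

N2 enters only via n9 and leaves only via the purge: 615×0.350 = 0.195×(N2 in n4), and the recovery unit passes all N2, so N2 in n6 = N2 in n4 = 1103.8 g/s.
O2 in n6: m_A = 615×0.650 + (1−0.195)·(1−0.898)·m_A, so m_A = 399.75/0.9179 = 435.51 g/s.
n6 = 435.51 + 1103.8 = 1539.4 g/s.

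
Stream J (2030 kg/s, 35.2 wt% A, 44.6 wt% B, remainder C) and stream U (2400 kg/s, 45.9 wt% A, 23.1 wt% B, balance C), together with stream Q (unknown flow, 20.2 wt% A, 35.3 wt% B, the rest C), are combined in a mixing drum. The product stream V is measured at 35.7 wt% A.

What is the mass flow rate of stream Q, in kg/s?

1514 kg/s

Let Q be the unknown flow. Total out = 4430 + Q.
A balance: 1816.2 + 0.202·Q = 0.357·(4430 + Q)
(0.202 − 0.357)·Q = 0.357×4430 − 1816.2 = -234.65
Q = -234.65 / -0.155 = 1513.9 kg/s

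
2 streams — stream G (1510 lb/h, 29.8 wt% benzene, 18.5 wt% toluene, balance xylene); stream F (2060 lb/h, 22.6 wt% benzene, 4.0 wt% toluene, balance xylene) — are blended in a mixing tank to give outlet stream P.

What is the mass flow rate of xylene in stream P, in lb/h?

xylene out = xylene in = 1510×0.517 + 2060×0.734 = 2292.7 lb/h.

2293 lb/h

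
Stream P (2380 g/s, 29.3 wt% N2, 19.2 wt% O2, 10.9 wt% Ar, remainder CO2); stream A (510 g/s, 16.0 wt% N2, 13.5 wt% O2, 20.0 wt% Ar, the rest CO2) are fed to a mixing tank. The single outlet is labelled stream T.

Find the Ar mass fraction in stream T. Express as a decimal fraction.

0.125

Total flow out = 2380 + 510 = 2890 g/s.
Ar in = 2380×0.109 + 510×0.200 = 361.42 g/s.
Ar mass fraction in T = 361.42/2890 = 0.125.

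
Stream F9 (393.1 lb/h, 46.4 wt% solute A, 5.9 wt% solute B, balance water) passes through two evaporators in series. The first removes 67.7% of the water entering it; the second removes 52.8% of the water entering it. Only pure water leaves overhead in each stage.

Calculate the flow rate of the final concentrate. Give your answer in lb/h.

234.2 lb/h

water in feed = 393.1×0.477 = 187.51 lb/h.
After stage 1: water left = (1−0.677)×187.51 = 60.565; stream total = 266.16 lb/h.
After stage 2: water left = (1−0.528)×60.565 = 28.587; final concentrate = 234.18 lb/h.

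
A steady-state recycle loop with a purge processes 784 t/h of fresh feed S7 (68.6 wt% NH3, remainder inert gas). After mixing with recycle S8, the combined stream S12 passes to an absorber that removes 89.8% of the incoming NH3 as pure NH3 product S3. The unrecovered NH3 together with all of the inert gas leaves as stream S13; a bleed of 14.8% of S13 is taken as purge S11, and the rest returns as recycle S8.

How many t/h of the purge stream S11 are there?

inert gas enters only via S7 and leaves only via the purge: 784×0.314 = 0.148×(inert gas in S13), and the absorber passes all inert gas, so inert gas in S12 = inert gas in S13 = 1663.4 t/h.
NH3 in S12: m_A = 784×0.686 + (1−0.148)·(1−0.898)·m_A, so m_A = 537.82/0.9131 = 589.01 t/h.
S13 = (1−0.898)×589.01 + 1663.4 = 1723.4 t/h.
Purge S11 = 0.148×1723.4 = 255.07 t/h.

255.1 t/h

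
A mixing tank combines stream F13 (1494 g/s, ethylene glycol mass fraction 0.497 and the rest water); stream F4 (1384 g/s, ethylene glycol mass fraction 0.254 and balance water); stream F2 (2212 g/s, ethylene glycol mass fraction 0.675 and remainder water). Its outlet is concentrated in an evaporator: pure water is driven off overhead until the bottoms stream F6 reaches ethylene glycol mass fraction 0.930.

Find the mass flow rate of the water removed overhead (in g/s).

ethylene glycol entering = 1494×0.497 + 1384×0.254 + 2212×0.675 = 2587.2 g/s.
All ethylene glycol reports to F6, so F6 = 2587.2/0.930 = 2781.9 g/s.
Total feed = 5090 g/s; overhead = 5090 − 2781.9 = 2308.1 g/s.

2308 g/s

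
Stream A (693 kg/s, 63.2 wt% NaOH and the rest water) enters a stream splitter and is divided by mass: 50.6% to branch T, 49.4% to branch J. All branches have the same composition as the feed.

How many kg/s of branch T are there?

350.7 kg/s

Branch T flow = 0.506×693 = 350.66 kg/s.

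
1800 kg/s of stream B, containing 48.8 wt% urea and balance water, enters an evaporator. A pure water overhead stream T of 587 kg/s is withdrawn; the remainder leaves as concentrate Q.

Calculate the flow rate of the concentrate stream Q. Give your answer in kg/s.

1213 kg/s

Concentrate = 1800 − 587 = 1213 kg/s.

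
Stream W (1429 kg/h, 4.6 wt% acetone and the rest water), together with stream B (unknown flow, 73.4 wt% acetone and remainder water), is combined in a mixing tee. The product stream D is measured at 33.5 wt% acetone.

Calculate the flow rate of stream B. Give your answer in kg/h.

1035 kg/h

Let B be the unknown flow. Total out = 1429 + B.
acetone balance: 65.734 + 0.734·B = 0.335·(1429 + B)
(0.734 − 0.335)·B = 0.335×1429 − 65.734 = 412.98
B = 412.98 / 0.399 = 1035 kg/h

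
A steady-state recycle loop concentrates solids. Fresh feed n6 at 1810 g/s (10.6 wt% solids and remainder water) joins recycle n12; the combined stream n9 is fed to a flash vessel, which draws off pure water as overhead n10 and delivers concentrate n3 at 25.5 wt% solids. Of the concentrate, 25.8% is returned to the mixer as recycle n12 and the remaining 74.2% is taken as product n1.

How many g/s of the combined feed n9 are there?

2072 g/s

Overall solids balance (none leaves overhead): solids in fresh feed = solids in product, i.e. 1810×0.106 = (1−0.258)·n3·0.255.
n3 = 191.86/(0.255×0.742) = 1014 g/s.
Recycle n12 = 0.258×1014 = 261.61 g/s.
Combined feed n9 = 1810 + 261.61 = 2071.6 g/s.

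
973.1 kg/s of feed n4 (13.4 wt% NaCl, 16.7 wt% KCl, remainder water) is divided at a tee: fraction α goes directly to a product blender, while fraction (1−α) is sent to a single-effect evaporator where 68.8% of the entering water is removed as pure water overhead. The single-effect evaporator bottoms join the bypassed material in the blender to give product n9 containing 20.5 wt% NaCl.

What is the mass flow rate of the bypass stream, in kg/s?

All 973.1×0.134 = 130.4 kg/s of NaCl reaches n9, so n9 = 130.4/0.205 = 636.08 kg/s and vapour = 337.02 kg/s.
The evaporator receives (1−α)·973.1 of feed at 0.699 water and removes 0.688 of that water:
0.688×0.699×(1−α)×973.1 = 337.02
(1−α) = 337.02/467.98 = 0.7202;  α = 0.2798.
Bypass flow = 0.2798×973.1 = 272.3 kg/s.

272.3 kg/s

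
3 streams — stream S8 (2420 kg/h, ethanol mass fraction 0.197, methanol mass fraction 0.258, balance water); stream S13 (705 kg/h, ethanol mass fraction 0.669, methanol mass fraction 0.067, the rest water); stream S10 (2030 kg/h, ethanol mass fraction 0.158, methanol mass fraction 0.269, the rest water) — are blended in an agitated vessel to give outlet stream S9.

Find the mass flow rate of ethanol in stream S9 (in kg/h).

ethanol out = ethanol in = 2420×0.197 + 705×0.669 + 2030×0.158 = 1269.1 kg/h.

1269 kg/h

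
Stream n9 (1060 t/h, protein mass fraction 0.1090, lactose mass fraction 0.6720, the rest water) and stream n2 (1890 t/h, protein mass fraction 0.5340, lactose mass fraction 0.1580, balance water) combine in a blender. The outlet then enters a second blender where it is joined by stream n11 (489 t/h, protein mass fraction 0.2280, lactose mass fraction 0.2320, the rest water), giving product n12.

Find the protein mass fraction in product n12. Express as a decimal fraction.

0.3595

Overall, product flow = 3439 t/h.
protein in = 1060×0.109 + 1890×0.534 + 489×0.228 = 1236.3 t/h.
protein fraction in n12 = 0.3595.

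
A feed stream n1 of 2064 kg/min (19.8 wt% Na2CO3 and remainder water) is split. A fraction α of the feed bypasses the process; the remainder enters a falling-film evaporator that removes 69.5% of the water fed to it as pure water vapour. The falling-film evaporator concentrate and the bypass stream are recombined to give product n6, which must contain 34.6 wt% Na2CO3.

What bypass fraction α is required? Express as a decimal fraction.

0.233

All 2064×0.198 = 408.67 kg/min of Na2CO3 reaches n6, so n6 = 408.67/0.346 = 1181.1 kg/min and vapour = 882.87 kg/min.
The evaporator receives (1−α)·2064 of feed at 0.802 water and removes 0.695 of that water:
0.695×0.802×(1−α)×2064 = 882.87
(1−α) = 882.87/1150.5 = 0.7674;  α = 0.2326.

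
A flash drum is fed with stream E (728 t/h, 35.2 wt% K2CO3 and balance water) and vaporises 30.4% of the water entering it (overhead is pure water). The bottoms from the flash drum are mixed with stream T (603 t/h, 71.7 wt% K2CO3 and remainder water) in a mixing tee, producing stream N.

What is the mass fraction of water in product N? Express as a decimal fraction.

Vapour removed = 0.304×0.648×728 = 143.41 t/h; concentrate = 584.59 t/h.
water reaching the mixer = 328.33 (from concentrate) + 603×0.283 = 498.98 t/h.
Product flow = 584.59 + 603 = 1187.6 t/h; water fraction = 0.420.

0.420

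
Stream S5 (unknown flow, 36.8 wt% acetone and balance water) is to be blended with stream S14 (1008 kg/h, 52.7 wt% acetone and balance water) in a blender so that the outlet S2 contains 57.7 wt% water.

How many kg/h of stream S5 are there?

1906 kg/h

Let S5 be the unknown flow. Total out = 1008 + S5.
water balance: 476.78 + 0.632·S5 = 0.577·(1008 + S5)
(0.632 − 0.577)·S5 = 0.577×1008 − 476.78 = 104.83
S5 = 104.83 / 0.055 = 1906 kg/h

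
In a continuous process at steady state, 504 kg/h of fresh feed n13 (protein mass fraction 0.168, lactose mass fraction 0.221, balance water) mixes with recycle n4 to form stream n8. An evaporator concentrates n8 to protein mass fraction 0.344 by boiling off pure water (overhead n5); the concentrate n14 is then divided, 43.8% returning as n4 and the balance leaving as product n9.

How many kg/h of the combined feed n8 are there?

695.8 kg/h

Overall protein balance (none leaves overhead): protein in fresh feed = protein in product, i.e. 504×0.168 = (1−0.438)·n14·0.344.
n14 = 84.672/(0.344×0.562) = 437.97 kg/h.
Recycle n4 = 0.438×437.97 = 191.83 kg/h.
Combined feed n8 = 504 + 191.83 = 695.83 kg/h.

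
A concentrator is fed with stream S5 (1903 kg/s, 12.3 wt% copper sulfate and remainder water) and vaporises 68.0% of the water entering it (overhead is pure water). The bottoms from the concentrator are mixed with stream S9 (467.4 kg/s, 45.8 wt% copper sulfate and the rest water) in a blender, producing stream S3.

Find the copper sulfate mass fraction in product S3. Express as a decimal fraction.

Vapour removed = 0.680×0.877×1903 = 1134.9 kg/s; concentrate = 768.13 kg/s.
copper sulfate reaching the mixer = 234.07 (from concentrate) + 467.4×0.458 = 448.14 kg/s.
Product flow = 768.13 + 467.4 = 1235.5 kg/s; copper sulfate fraction = 0.3627.

0.3627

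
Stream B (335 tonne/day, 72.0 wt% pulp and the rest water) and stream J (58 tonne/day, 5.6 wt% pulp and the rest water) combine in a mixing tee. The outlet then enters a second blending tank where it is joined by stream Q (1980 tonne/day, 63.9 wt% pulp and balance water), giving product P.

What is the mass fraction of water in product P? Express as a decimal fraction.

Overall, product flow = 2373 tonne/day.
water in = 335×0.280 + 58×0.944 + 1980×0.361 = 863.33 tonne/day.
water fraction in P = 0.3638.

0.3638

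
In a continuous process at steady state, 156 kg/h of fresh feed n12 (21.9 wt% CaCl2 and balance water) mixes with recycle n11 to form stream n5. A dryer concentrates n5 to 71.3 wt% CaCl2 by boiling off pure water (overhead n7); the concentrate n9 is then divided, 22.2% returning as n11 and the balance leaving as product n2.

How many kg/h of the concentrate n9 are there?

61.59 kg/h

Overall CaCl2 balance (none leaves overhead): CaCl2 in fresh feed = CaCl2 in product, i.e. 156×0.219 = (1−0.222)·n9·0.713.
n9 = 34.164/(0.713×0.778) = 61.588 kg/h.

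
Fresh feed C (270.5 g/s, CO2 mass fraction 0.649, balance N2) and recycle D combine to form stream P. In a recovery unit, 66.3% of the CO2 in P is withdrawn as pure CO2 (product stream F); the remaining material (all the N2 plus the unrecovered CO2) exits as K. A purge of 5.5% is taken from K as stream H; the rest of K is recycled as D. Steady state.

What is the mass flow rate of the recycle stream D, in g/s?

1713 g/s

N2 enters only via C and leaves only via the purge: 270.5×0.351 = 0.055×(N2 in K), and the recovery unit passes all N2, so N2 in P = N2 in K = 1726.3 g/s.
CO2 in P: m_A = 270.5×0.649 + (1−0.055)·(1−0.663)·m_A, so m_A = 175.55/0.6815 = 257.59 g/s.
K = (1−0.663)×257.59 + 1726.3 = 1813.1 g/s.
Recycle D = (1−0.055)×1813.1 = 1713.4 g/s.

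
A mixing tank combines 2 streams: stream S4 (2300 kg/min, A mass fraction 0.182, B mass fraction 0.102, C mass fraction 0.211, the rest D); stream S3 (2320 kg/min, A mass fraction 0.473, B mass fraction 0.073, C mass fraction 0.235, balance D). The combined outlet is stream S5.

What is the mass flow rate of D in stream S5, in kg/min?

1670 kg/min

D out = D in = 2300×0.505 + 2320×0.219 = 1669.6 kg/min.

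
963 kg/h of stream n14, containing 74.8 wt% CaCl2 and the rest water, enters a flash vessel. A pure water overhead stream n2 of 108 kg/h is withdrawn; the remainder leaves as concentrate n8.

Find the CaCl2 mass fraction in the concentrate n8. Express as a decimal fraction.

CaCl2 is not removed: 963×0.748 = 720.32 kg/h of CaCl2 enters n8.
Concentrate = 963 − 108 = 855 kg/h.
Mass fraction = 720.32/855 = 0.842.

0.842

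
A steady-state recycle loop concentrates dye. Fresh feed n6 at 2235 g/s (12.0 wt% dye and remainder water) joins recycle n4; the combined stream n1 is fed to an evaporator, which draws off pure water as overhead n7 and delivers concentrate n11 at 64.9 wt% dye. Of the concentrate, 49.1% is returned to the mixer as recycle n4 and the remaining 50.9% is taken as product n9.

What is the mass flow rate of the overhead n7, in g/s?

1822 g/s

Overall dye balance (none leaves overhead): dye in fresh feed = dye in product, i.e. 2235×0.120 = (1−0.491)·n11·0.649.
n11 = 268.2/(0.649×0.509) = 811.89 g/s.
Recycle n4 = 0.491×811.89 = 398.64 g/s.
Combined feed n1 = 2235 + 398.64 = 2633.6 g/s.
Overhead n7 = n1 − n11 = 2633.6 − 811.89 = 1821.7 g/s.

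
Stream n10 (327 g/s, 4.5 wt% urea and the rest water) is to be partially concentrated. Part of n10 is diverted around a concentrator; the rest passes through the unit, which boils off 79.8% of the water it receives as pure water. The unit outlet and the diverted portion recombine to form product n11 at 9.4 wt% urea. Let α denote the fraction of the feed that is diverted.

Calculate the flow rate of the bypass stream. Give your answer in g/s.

103.3 g/s

All 327×0.045 = 14.715 g/s of urea reaches n11, so n11 = 14.715/0.094 = 156.54 g/s and vapour = 170.46 g/s.
The evaporator receives (1−α)·327 of feed at 0.955 water and removes 0.798 of that water:
0.798×0.955×(1−α)×327 = 170.46
(1−α) = 170.46/249.2 = 0.6840;  α = 0.3160.
Bypass flow = 0.3160×327 = 103.33 g/s.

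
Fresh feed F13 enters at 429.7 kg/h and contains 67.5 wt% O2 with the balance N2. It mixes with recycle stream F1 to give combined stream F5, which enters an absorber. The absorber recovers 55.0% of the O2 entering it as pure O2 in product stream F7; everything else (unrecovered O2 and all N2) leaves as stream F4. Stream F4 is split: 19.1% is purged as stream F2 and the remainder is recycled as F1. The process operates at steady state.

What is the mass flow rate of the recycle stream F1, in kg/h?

757.6 kg/h

N2 enters only via F13 and leaves only via the purge: 429.7×0.325 = 0.191×(N2 in F4), and the absorber passes all N2, so N2 in F5 = N2 in F4 = 731.16 kg/h.
O2 in F5: m_A = 429.7×0.675 + (1−0.191)·(1−0.550)·m_A, so m_A = 290.05/0.6360 = 456.09 kg/h.
F4 = (1−0.550)×456.09 + 731.16 = 936.4 kg/h.
Recycle F1 = (1−0.191)×936.4 = 757.55 kg/h.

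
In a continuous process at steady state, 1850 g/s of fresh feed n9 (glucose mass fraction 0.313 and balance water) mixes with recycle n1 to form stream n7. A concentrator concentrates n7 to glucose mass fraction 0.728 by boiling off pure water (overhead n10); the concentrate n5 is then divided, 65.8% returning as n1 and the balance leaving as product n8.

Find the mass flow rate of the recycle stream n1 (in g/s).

Overall glucose balance (none leaves overhead): glucose in fresh feed = glucose in product, i.e. 1850×0.313 = (1−0.658)·n5·0.728.
n5 = 579.05/(0.728×0.342) = 2325.7 g/s.
Recycle n1 = 0.658×2325.7 = 1530.3 g/s.

1530 g/s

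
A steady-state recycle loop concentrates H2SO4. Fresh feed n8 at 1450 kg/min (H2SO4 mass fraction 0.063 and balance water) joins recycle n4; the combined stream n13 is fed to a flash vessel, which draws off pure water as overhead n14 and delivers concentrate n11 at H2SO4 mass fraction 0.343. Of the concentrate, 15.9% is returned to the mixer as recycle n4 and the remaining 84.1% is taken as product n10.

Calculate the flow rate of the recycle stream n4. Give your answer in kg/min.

Overall H2SO4 balance (none leaves overhead): H2SO4 in fresh feed = H2SO4 in product, i.e. 1450×0.063 = (1−0.159)·n11·0.343.
n11 = 91.35/(0.343×0.841) = 316.68 kg/min.
Recycle n4 = 0.159×316.68 = 50.352 kg/min.

50.35 kg/min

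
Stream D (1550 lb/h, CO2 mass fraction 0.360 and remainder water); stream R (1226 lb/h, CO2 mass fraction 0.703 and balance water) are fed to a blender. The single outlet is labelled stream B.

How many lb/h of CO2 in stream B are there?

CO2 out = CO2 in = 1550×0.360 + 1226×0.703 = 1419.9 lb/h.

1420 lb/h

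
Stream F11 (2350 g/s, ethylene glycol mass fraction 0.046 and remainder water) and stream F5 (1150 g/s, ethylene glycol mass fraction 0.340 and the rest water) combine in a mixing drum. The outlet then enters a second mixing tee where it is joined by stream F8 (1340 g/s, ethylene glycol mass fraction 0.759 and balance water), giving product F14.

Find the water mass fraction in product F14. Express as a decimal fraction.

0.687

Overall, product flow = 4840 g/s.
water in = 2350×0.954 + 1150×0.660 + 1340×0.241 = 3323.8 g/s.
water fraction in F14 = 0.687.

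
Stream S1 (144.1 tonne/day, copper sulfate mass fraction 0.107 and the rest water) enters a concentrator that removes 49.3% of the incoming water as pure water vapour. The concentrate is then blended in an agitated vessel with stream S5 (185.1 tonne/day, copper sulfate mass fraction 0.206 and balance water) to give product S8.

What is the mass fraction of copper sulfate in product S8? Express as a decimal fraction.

Vapour removed = 0.493×0.893×144.1 = 63.44 tonne/day; concentrate = 80.66 tonne/day.
copper sulfate reaching the mixer = 15.419 (from concentrate) + 185.1×0.206 = 53.549 tonne/day.
Product flow = 80.66 + 185.1 = 265.76 tonne/day; copper sulfate fraction = 0.201.

0.201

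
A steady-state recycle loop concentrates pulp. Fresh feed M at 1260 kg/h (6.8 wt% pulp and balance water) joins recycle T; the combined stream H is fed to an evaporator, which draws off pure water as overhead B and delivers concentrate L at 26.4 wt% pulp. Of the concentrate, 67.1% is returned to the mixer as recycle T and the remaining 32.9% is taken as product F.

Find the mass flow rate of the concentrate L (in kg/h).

Overall pulp balance (none leaves overhead): pulp in fresh feed = pulp in product, i.e. 1260×0.068 = (1−0.671)·L·0.264.
L = 85.68/(0.264×0.329) = 986.46 kg/h.

986.5 kg/h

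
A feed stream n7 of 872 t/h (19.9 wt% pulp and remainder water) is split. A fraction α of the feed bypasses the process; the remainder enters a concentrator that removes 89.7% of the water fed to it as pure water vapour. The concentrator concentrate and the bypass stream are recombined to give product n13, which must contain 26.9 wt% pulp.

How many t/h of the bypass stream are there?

556.2 t/h

All 872×0.199 = 173.53 t/h of pulp reaches n13, so n13 = 173.53/0.269 = 645.09 t/h and vapour = 226.91 t/h.
The evaporator receives (1−α)·872 of feed at 0.801 water and removes 0.897 of that water:
0.897×0.801×(1−α)×872 = 226.91
(1−α) = 226.91/626.53 = 0.3622;  α = 0.6378.
Bypass flow = 0.6378×872 = 556.18 t/h.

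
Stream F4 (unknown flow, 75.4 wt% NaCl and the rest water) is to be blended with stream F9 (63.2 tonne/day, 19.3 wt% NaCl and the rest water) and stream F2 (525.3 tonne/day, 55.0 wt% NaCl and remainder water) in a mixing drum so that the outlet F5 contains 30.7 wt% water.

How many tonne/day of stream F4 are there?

1749 tonne/day

Let F4 be the unknown flow. Total out = 588.5 + F4.
water balance: 287.39 + 0.246·F4 = 0.307·(588.5 + F4)
(0.246 − 0.307)·F4 = 0.307×588.5 − 287.39 = -106.72
F4 = -106.72 / -0.061 = 1749.5 tonne/day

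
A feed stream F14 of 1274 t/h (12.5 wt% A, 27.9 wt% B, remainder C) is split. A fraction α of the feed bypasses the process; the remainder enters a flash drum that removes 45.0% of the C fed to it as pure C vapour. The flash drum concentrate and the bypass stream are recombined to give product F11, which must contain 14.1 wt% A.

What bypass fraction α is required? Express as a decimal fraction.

0.577

All 1274×0.125 = 159.25 t/h of A reaches F11, so F11 = 159.25/0.141 = 1129.4 t/h and vapour = 144.57 t/h.
The evaporator receives (1−α)·1274 of feed at 0.596 C and removes 0.450 of that C:
0.450×0.596×(1−α)×1274 = 144.57
(1−α) = 144.57/341.69 = 0.4231;  α = 0.5769.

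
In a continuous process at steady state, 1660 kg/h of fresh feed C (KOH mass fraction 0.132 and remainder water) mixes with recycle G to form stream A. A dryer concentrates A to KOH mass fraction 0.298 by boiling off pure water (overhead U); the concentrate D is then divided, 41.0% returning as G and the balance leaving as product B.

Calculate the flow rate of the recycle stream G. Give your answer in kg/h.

Overall KOH balance (none leaves overhead): KOH in fresh feed = KOH in product, i.e. 1660×0.132 = (1−0.410)·D·0.298.
D = 219.12/(0.298×0.590) = 1246.3 kg/h.
Recycle G = 0.410×1246.3 = 510.97 kg/h.

511 kg/h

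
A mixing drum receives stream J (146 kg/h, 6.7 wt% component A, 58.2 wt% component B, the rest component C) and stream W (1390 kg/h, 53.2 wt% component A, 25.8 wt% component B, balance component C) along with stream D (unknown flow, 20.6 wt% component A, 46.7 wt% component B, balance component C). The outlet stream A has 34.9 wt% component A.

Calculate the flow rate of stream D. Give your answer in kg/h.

Let D be the unknown flow. Total out = 1536 + D.
component A balance: 749.26 + 0.206·D = 0.349·(1536 + D)
(0.206 − 0.349)·D = 0.349×1536 − 749.26 = -213.2
D = -213.2 / -0.143 = 1490.9 kg/h

1491 kg/h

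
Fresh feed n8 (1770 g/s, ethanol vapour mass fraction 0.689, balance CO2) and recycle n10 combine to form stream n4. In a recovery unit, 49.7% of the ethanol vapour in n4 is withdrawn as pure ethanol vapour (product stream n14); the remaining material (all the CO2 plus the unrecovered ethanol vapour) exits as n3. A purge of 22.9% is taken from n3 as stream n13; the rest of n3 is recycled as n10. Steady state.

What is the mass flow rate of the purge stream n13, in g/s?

779.9 g/s

CO2 enters only via n8 and leaves only via the purge: 1770×0.311 = 0.229×(CO2 in n3), and the recovery unit passes all CO2, so CO2 in n4 = CO2 in n3 = 2403.8 g/s.
ethanol vapour in n4: m_A = 1770×0.689 + (1−0.229)·(1−0.497)·m_A, so m_A = 1219.5/0.6122 = 1992.1 g/s.
n3 = (1−0.497)×1992.1 + 2403.8 = 3405.8 g/s.
Purge n13 = 0.229×3405.8 = 779.93 g/s.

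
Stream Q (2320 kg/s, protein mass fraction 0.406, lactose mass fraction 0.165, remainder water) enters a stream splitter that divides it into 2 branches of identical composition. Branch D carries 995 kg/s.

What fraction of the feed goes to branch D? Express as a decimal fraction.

Fraction to D = 995/2320 = 0.4289.

0.429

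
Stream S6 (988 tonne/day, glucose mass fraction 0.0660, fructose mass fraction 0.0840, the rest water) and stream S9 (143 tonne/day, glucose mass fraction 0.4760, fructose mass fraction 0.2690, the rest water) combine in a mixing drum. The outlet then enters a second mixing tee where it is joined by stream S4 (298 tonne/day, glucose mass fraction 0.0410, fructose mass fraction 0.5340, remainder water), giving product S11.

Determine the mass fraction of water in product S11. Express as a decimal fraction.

Overall, product flow = 1429 tonne/day.
water in = 988×0.850 + 143×0.255 + 298×0.425 = 1002.9 tonne/day.
water fraction in S11 = 0.7018.

0.7018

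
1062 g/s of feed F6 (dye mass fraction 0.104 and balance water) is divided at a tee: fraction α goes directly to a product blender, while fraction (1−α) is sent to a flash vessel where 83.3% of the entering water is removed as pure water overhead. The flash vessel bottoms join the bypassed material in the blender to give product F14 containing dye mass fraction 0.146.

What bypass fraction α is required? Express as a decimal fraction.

0.615

All 1062×0.104 = 110.45 g/s of dye reaches F14, so F14 = 110.45/0.146 = 756.49 g/s and vapour = 305.51 g/s.
The evaporator receives (1−α)·1062 of feed at 0.896 water and removes 0.833 of that water:
0.833×0.896×(1−α)×1062 = 305.51
(1−α) = 305.51/792.64 = 0.3854;  α = 0.6146.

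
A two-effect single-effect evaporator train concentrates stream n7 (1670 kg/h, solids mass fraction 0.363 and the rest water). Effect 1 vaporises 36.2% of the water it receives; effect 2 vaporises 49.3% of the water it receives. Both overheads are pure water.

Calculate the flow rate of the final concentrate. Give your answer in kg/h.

water in feed = 1670×0.637 = 1063.8 kg/h.
After stage 1: water left = (1−0.362)×1063.8 = 678.7; stream total = 1284.9 kg/h.
After stage 2: water left = (1−0.493)×678.7 = 344.1; final concentrate = 950.31 kg/h.

950.3 kg/h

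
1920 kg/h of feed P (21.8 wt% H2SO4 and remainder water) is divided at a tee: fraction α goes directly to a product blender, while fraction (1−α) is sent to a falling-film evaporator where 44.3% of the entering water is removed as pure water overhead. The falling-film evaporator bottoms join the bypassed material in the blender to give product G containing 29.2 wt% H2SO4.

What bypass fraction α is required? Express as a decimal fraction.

0.268

All 1920×0.218 = 418.56 kg/h of H2SO4 reaches G, so G = 418.56/0.292 = 1433.4 kg/h and vapour = 486.58 kg/h.
The evaporator receives (1−α)·1920 of feed at 0.782 water and removes 0.443 of that water:
0.443×0.782×(1−α)×1920 = 486.58
(1−α) = 486.58/665.14 = 0.7315;  α = 0.2685.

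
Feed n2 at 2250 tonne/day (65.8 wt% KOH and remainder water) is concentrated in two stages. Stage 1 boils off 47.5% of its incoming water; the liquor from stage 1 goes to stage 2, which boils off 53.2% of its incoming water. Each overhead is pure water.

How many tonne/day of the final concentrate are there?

1670 tonne/day

water in feed = 2250×0.342 = 769.5 tonne/day.
After stage 1: water left = (1−0.475)×769.5 = 403.99; stream total = 1884.5 tonne/day.
After stage 2: water left = (1−0.532)×403.99 = 189.07; final concentrate = 1669.6 tonne/day.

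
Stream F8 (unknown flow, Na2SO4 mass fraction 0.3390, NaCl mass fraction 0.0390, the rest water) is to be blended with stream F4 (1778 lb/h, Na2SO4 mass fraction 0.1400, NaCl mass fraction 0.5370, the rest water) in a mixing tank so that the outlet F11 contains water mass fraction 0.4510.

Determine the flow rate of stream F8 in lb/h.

1331 lb/h

Let F8 be the unknown flow. Total out = 1778 + F8.
water balance: 574.29 + 0.622·F8 = 0.451·(1778 + F8)
(0.622 − 0.451)·F8 = 0.451×1778 − 574.29 = 227.58
F8 = 227.58 / 0.171 = 1330.9 lb/h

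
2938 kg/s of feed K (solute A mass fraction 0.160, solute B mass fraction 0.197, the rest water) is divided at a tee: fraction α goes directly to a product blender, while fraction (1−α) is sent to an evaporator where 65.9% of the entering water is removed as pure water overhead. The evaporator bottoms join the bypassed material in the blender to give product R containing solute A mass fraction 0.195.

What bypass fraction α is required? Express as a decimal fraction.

0.576

All 2938×0.160 = 470.08 kg/s of solute A reaches R, so R = 470.08/0.195 = 2410.7 kg/s and vapour = 527.33 kg/s.
The evaporator receives (1−α)·2938 of feed at 0.643 water and removes 0.659 of that water:
0.659×0.643×(1−α)×2938 = 527.33
(1−α) = 527.33/1244.9 = 0.4236;  α = 0.5764.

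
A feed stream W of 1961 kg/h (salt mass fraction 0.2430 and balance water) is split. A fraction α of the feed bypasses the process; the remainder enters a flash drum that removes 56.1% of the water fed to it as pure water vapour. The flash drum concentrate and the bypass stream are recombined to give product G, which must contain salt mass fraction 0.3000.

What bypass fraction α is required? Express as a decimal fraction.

0.553

All 1961×0.243 = 476.52 kg/h of salt reaches G, so G = 476.52/0.300 = 1588.4 kg/h and vapour = 372.59 kg/h.
The evaporator receives (1−α)·1961 of feed at 0.757 water and removes 0.561 of that water:
0.561×0.757×(1−α)×1961 = 372.59
(1−α) = 372.59/832.79 = 0.4474;  α = 0.5526.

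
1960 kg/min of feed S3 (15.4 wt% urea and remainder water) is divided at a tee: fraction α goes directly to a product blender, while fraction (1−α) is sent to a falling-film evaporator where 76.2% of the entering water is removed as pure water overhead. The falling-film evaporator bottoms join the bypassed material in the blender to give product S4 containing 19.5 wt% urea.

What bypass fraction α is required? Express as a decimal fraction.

All 1960×0.154 = 301.84 kg/min of urea reaches S4, so S4 = 301.84/0.195 = 1547.9 kg/min and vapour = 412.1 kg/min.
The evaporator receives (1−α)·1960 of feed at 0.846 water and removes 0.762 of that water:
0.762×0.846×(1−α)×1960 = 412.1
(1−α) = 412.1/1263.5 = 0.3262;  α = 0.6738.

0.674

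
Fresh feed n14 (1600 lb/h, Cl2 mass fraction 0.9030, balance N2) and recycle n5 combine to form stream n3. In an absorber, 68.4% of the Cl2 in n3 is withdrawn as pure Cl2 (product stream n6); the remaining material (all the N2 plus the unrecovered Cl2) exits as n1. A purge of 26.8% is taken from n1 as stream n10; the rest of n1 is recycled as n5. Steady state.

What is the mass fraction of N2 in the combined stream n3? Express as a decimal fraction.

0.2355

N2 enters only via n14 and leaves only via the purge: 1600×0.097 = 0.268×(N2 in n1), and the absorber passes all N2, so N2 in n3 = N2 in n1 = 579.1 lb/h.
Cl2 in n3: m_A = 1600×0.903 + (1−0.268)·(1−0.684)·m_A, so m_A = 1444.8/0.7687 = 1879.6 lb/h.
n3 = 1879.6 + 579.1 = 2458.7 lb/h.
N2 fraction in n3 = 579.1/2458.7 = 0.2355.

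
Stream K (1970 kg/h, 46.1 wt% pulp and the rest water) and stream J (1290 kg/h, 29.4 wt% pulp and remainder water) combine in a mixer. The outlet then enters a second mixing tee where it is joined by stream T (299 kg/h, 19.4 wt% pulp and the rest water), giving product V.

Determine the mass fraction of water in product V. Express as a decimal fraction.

0.622

Overall, product flow = 3559 kg/h.
water in = 1970×0.539 + 1290×0.706 + 299×0.806 = 2213.6 kg/h.
water fraction in V = 0.622.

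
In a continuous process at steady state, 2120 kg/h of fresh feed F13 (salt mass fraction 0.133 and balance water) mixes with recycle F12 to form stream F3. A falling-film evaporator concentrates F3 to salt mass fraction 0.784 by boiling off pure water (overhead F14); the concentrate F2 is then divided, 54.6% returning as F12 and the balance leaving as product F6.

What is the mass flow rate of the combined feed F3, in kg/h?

Overall salt balance (none leaves overhead): salt in fresh feed = salt in product, i.e. 2120×0.133 = (1−0.546)·F2·0.784.
F2 = 281.96/(0.784×0.454) = 792.16 kg/h.
Recycle F12 = 0.546×792.16 = 432.52 kg/h.
Combined feed F3 = 2120 + 432.52 = 2552.5 kg/h.

2553 kg/h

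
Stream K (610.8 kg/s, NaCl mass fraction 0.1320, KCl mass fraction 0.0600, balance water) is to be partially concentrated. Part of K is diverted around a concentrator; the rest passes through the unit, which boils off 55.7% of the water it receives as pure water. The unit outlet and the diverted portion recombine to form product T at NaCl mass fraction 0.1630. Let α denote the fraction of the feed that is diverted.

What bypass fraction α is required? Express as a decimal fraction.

All 610.8×0.132 = 80.626 kg/s of NaCl reaches T, so T = 80.626/0.163 = 494.64 kg/s and vapour = 116.16 kg/s.
The evaporator receives (1−α)·610.8 of feed at 0.808 water and removes 0.557 of that water:
0.557×0.808×(1−α)×610.8 = 116.16
(1−α) = 116.16/274.89 = 0.4226;  α = 0.5774.

0.577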